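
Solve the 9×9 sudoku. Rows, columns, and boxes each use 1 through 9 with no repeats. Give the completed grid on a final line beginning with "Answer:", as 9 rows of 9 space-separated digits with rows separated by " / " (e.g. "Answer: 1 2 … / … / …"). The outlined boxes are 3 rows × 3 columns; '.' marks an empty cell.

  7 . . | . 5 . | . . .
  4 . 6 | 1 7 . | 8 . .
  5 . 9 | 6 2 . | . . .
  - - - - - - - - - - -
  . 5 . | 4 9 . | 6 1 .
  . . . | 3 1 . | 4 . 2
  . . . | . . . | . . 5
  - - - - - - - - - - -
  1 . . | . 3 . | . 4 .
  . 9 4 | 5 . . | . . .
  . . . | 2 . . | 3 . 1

Step 1. [r6c2∈{1,2,3,4,6,7,8}] 4 has one home in row 6: r6c2. So r6c2=4.
Step 2. [r6c3∈{1,2,3,7,8}] row 6 places 1 nowhere but r6c3, so r6c3=1.
Step 3. [r8c1∈{2,3,6,8}] in row 8, 3 fits only at r8c1 ⇒ r8c1=3.
Step 4. [r6c8∈{3,7,8,9}] 3 has one home in row 6: r6c8. So r6c8=3.
Step 5. [r3c8∈{7}] r3c8 is down to just 7, so r3c8=7.
Step 6. [r7c7∈{2,5,7,9}] 5 has one home in col 7: r7c7 ⇒ r7c7=5.
Step 7. [r4c3∈{2,3,7,8}] 3 has one home in row 4: r4c3. So r4c3=3.
Step 8. [r9c5∈{4,6,8}] r9c5 is the only open cell in col 5 admitting 4. So r9c5=4.
Step 9. [r8c6∈{1,6,7,8}] in row 8, 1 fits only at r8c6, so r8c6=1.
Step 10. [r5c6∈{5,6,7,8}] row 5 places 5 nowhere but r5c6 ⇒ r5c6=5.
Step 11. [r2c8∈{2,5,9}] row 2 places 5 nowhere but r2c8. So r2c8=5.
Step 12. [r2c2∈{2,3}] r2c2 is the only open cell in row 2 admitting 2 ⇒ r2c2=2.
Step 13. [r1c3∈{8}] r1c3 is down to just 8, so r1c3=8.
Step 14. [r3c6∈{3,4,8}] 8 has one home in row 3: r3c6. So r3c6=8.
Step 15. [r1c4∈{9}] r1c4 is down to just 9, so r1c4=9.
Step 16. [r6c7∈{7,9}] col 7 places 9 nowhere but r6c7, so r6c7=9.
Step 17. [r5c8∈{8}] r5c8 has the single candidate 8. So r5c8=8.
Step 18. [r4c1∈{2,8}] 8 has one home in row 4: r4c1. So r4c1=8.
Step 19. [r9c1∈{6}] r9c1 is down to just 6, so r9c1=6.
Step 20. [r4c9∈{7}] r4c9's peers cover all but 7. So r4c9=7.
Step 21. [r5c3∈{7}] r5c3 is down to just 7 ⇒ r5c3=7.
Step 22. [r2c9∈{3,9}] 9 has one home in row 2: r2c9. So r2c9=9.
Step 23. [r7c6∈{6,7,9}] across row 7, 9 lands solely at r7c6 ⇒ r7c6=9.
Step 24. [r8c5∈{6,8}] box 8 places 6 nowhere but r8c5 ⇒ r8c5=6.
Step 25. [r7c4∈{7,8}] box 8 places 8 nowhere but r7c4, so r7c4=8.
Step 26. [r6c6∈{2,6,7}] row 6 places 6 nowhere but r6c6. So r6c6=6.
Step 27. [r1c6∈{3,4}] in col 6, 4 fits only at r1c6, so r1c6=4.
Step 28. [r1c8∈{2,6}] in col 8, 6 fits only at r1c8, so r1c8=6.
Step 29. [r1c7∈{1,2}] 2 has one home in row 1: r1c7. So r1c7=2.
Step 30. [r1c9∈{3}] nothing but 3 survives at r1c9, so r1c9=3.
Step 31. [r3c7∈{1}] r3c7's peers cover all but 1 ⇒ r3c7=1.
Step 32. [r9c2∈{7,8}] across row 9, 8 lands solely at r9c2. So r9c2=8.
Step 33. [r5c2∈{6}] r5c2's peers cover all but 6 ⇒ r5c2=6.
Step 34. [r8c7∈{7}] nothing but 7 survives at r8c7 ⇒ r8c7=7.
Step 35. [r6c5∈{8}] r6c5 is down to just 8 ⇒ r6c5=8.
Step 36. [r8c9∈{8}] nothing but 8 survives at r8c9 ⇒ r8c9=8.
Step 37. [r6c4∈{7}] only 7 remains possible at r6c4. So r6c4=7.
Step 38. [r3c9∈{4}] r3c9 is down to just 4, so r3c9=4.
Step 39. [r7c2∈{7}] only 7 remains possible at r7c2 ⇒ r7c2=7.
Step 40. [r9c8∈{9}] only 9 remains possible at r9c8, so r9c8=9.
Step 41. [r5c1∈{9}] r5c1's peers cover all but 9, so r5c1=9.
Step 42. [r3c2∈{3}] r3c2's peers cover all but 3 ⇒ r3c2=3.
Step 43. [r8c8∈{2}] nothing but 2 survives at r8c8 ⇒ r8c8=2.
Step 44. [r7c9∈{6}] r7c9's peers cover all but 6. So r7c9=6.
Step 45. [r9c3∈{5}] r9c3 is down to just 5. So r9c3=5.
Step 46. [r7c3∈{2}] r7c3's peers cover all but 2 ⇒ r7c3=2.
Step 47. [r4c6∈{2}] r4c6 has the single candidate 2. So r4c6=2.
Step 48. [r2c6∈{3}] only 3 remains possible at r2c6. So r2c6=3.
Step 49. [r9c6∈{7}] nothing but 7 survives at r9c6. So r9c6=7.
Step 50. [r1c2∈{1}] r1c2 is down to just 1, so r1c2=1.
Step 51. [r6c1∈{2}] r6c1 has the single candidate 2. So r6c1=2.

Answer: 7 1 8 9 5 4 2 6 3 / 4 2 6 1 7 3 8 5 9 / 5 3 9 6 2 8 1 7 4 / 8 5 3 4 9 2 6 1 7 / 9 6 7 3 1 5 4 8 2 / 2 4 1 7 8 6 9 3 5 / 1 7 2 8 3 9 5 4 6 / 3 9 4 5 6 1 7 2 8 / 6 8 5 2 4 7 3 9 1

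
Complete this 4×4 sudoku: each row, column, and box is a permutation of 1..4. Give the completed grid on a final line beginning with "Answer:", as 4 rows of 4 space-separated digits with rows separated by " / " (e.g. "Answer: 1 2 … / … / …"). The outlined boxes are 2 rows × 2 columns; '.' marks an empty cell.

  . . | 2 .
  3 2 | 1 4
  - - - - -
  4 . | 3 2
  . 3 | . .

Step 1. [r3c2∈{1}] nothing but 1 survives at r3c2. So r3c2=1.
Step 2. [r1c4∈{3}] only 3 remains possible at r1c4. So r1c4=3.
Step 3. [r4c4∈{1}] r4c4 is down to just 1 ⇒ r4c4=1.
Step 4. [r1c2∈{4}] r1c2 has the single candidate 4, so r1c2=4.
Step 5. [r4c1∈{2}] r4c1's peers cover all but 2. So r4c1=2.
Step 6. [r1c1∈{1}] nothing but 1 survives at r1c1. So r1c1=1.
Step 7. [r4c3∈{4}] nothing but 4 survives at r4c3. So r4c3=4.

Answer: 1 4 2 3 / 3 2 1 4 / 4 1 3 2 / 2 3 4 1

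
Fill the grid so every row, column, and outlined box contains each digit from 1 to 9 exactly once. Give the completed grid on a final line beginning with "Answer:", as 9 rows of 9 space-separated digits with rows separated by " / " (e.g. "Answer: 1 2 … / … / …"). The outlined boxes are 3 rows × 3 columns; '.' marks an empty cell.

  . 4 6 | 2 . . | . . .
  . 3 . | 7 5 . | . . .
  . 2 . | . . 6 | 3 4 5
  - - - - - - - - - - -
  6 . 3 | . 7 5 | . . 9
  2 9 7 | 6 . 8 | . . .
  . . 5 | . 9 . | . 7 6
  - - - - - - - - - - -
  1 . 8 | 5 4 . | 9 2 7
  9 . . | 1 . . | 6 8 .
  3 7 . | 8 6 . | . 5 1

Step 1. [r4c8∈{1}] r4c8 has the single candidate 1, so r4c8=1.
Step 2. [r6c6∈{1,2,3,4}] 2 has one home in box 5: r6c6, so r6c6=2.
Step 3. [r9c7∈{4}] r9c7 is down to just 4, so r9c7=4.
Step 4. [r2c1∈{8}] r2c1 has the single candidate 8, so r2c1=8.
Step 5. [r3c4∈{9}] only 9 remains possible at r3c4, so r3c4=9.
Step 6. [r6c7∈{8}] r6c7's peers cover all but 8, so r6c7=8.
Step 7. [r7c6∈{3}] only 3 remains possible at r7c6. So r7c6=3.
Step 8. [r1c6∈{1}] only 1 remains possible at r1c6, so r1c6=1.
Step 9. [r2c3∈{1,9}] across col 3, 9 lands solely at r2c3. So r2c3=9.
Step 10. [r5c8∈{3}] r5c8 has the single candidate 3. So r5c8=3.
Step 11. [r1c7∈{7}] only 7 remains possible at r1c7. So r1c7=7.
Step 12. [r1c5∈{3,8}] row 1 places 3 nowhere but r1c5, so r1c5=3.
Step 13. [r6c4∈{3,4}] across row 6, 3 lands solely at r6c4 ⇒ r6c4=3.
Step 14. [r9c3∈{2}] only 2 remains possible at r9c3, so r9c3=2.
Step 15. [r2c9∈{2}] r2c9 is down to just 2. So r2c9=2.
Step 16. [r3c3∈{1}] only 1 remains possible at r3c3 ⇒ r3c3=1.
Step 17. [r8c9∈{3}] only 3 remains possible at r8c9 ⇒ r8c9=3.
Step 18. [r3c5∈{8}] only 8 remains possible at r3c5. So r3c5=8.
Step 19. [r2c6∈{4}] r2c6's peers cover all but 4, so r2c6=4.
Step 20. [r8c2∈{5}] nothing but 5 survives at r8c2. So r8c2=5.
Step 21. [r8c6∈{7}] r8c6's peers cover all but 7. So r8c6=7.
Step 22. [r5c7∈{5}] r5c7's peers cover all but 5. So r5c7=5.
Step 23. [r9c6∈{9}] r9c6's peers cover all but 9 ⇒ r9c6=9.
Step 24. [r5c9∈{4}] nothing but 4 survives at r5c9, so r5c9=4.
Step 25. [r4c7∈{2}] r4c7 has the single candidate 2, so r4c7=2.
Step 26. [r8c5∈{2}] nothing but 2 survives at r8c5. So r8c5=2.
Step 27. [r2c8∈{6}] r2c8 is down to just 6, so r2c8=6.
Step 28. [r6c2∈{1}] only 1 remains possible at r6c2, so r6c2=1.
Step 29. [r6c1∈{4}] nothing but 4 survives at r6c1, so r6c1=4.
Step 30. [r2c7∈{1}] nothing but 1 survives at r2c7, so r2c7=1.
Step 31. [r4c2∈{8}] r4c2 has the single candidate 8, so r4c2=8.
Step 32. [r1c1∈{5}] only 5 remains possible at r1c1. So r1c1=5.
Step 33. [r3c1∈{7}] r3c1 has the single candidate 7, so r3c1=7.
Step 34. [r7c2∈{6}] only 6 remains possible at r7c2 ⇒ r7c2=6.
Step 35. [r1c9∈{8}] only 8 remains possible at r1c9 ⇒ r1c9=8.
Step 36. [r8c3∈{4}] nothing but 4 survives at r8c3 ⇒ r8c3=4.
Step 37. [r5c5∈{1}] only 1 remains possible at r5c5 ⇒ r5c5=1.
Step 38. [r4c4∈{4}] only 4 remains possible at r4c4. So r4c4=4.
Step 39. [r1c8∈{9}] r1c8 is down to just 9. So r1c8=9.

Answer: 5 4 6 2 3 1 7 9 8 / 8 3 9 7 5 4 1 6 2 / 7 2 1 9 8 6 3 4 5 / 6 8 3 4 7 5 2 1 9 / 2 9 7 6 1 8 5 3 4 / 4 1 5 3 9 2 8 7 6 / 1 6 8 5 4 3 9 2 7 / 9 5 4 1 2 7 6 8 3 / 3 7 2 8 6 9 4 5 1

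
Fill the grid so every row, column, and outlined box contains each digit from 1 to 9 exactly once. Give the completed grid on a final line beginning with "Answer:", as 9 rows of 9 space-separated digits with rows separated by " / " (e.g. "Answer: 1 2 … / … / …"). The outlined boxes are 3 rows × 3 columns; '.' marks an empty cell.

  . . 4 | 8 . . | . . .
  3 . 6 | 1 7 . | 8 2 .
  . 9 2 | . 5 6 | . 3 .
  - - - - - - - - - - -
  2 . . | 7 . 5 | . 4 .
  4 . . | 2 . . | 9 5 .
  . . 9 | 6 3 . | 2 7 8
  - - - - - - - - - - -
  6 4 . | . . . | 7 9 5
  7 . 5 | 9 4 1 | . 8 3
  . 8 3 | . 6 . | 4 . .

Step 1. [r3c7∈{1}] r3c7 has the single candidate 1 ⇒ r3c7=1.
Step 2. [r5c6∈{8}] r5c6 has the single candidate 8, so r5c6=8.
Step 3. [r1c2∈{1,5,7}] box 1 places 7 nowhere but r1c2, so r1c2=7.
Step 4. [r5c5∈{1}] r5c5 has the single candidate 1, so r5c5=1.
Step 5. [r5c9∈{6}] r5c9 is down to just 6, so r5c9=6.
Step 6. [r1c6∈{2,3,9}] r1c6 is the only open cell in row 1 admitting 3, so r1c6=3.
Step 7. [r1c1∈{1,5}] row 1 places 1 nowhere but r1c1. So r1c1=1.
Step 8. [r4c9∈{1}] r4c9's peers cover all but 1, so r4c9=1.
Step 9. [r2c6∈{4,9}] across col 6, 9 lands solely at r2c6, so r2c6=9.
Step 10. [r7c6∈{2}] r7c6's peers cover all but 2, so r7c6=2.
Step 11. [r8c7∈{6}] nothing but 6 survives at r8c7 ⇒ r8c7=6.
Step 12. [r3c9∈{4,7}] row 3 places 7 nowhere but r3c9. So r3c9=7.
Step 13. [r6c1∈{5}] r6c1 is down to just 5, so r6c1=5.
Step 14. [r5c2∈{3}] only 3 remains possible at r5c2, so r5c2=3.
Step 15. [r9c1∈{9}] r9c1 is down to just 9 ⇒ r9c1=9.
Step 16. [r7c3∈{1}] r7c3's peers cover all but 1, so r7c3=1.
Step 17. [r5c3∈{7}] r5c3 is down to just 7. So r5c3=7.
Step 18. [r6c2∈{1}] r6c2's peers cover all but 1. So r6c2=1.
Step 19. [r1c7∈{5}] only 5 remains possible at r1c7, so r1c7=5.
Step 20. [r6c6∈{4}] nothing but 4 survives at r6c6 ⇒ r6c6=4.
Step 21. [r3c4∈{4}] r3c4's peers cover all but 4 ⇒ r3c4=4.
Step 22. [r4c7∈{3}] r4c7 is down to just 3. So r4c7=3.
Step 23. [r9c8∈{1}] nothing but 1 survives at r9c8 ⇒ r9c8=1.
Step 24. [r2c9∈{4}] r2c9's peers cover all but 4. So r2c9=4.
Step 25. [r9c4∈{5}] only 5 remains possible at r9c4 ⇒ r9c4=5.
Step 26. [r7c5∈{8}] r7c5 is down to just 8 ⇒ r7c5=8.
Step 27. [r1c9∈{9}] nothing but 9 survives at r1c9 ⇒ r1c9=9.
Step 28. [r4c3∈{8}] r4c3's peers cover all but 8, so r4c3=8.
Step 29. [r9c6∈{7}] r9c6 has the single candidate 7 ⇒ r9c6=7.
Step 30. [r2c2∈{5}] r2c2 is down to just 5. So r2c2=5.
Step 31. [r4c5∈{9}] r4c5 is down to just 9, so r4c5=9.
Step 32. [r4c2∈{6}] r4c2's peers cover all but 6 ⇒ r4c2=6.
Step 33. [r3c1∈{8}] r3c1's peers cover all but 8, so r3c1=8.
Step 34. [r1c5∈{2}] r1c5 has the single candidate 2. So r1c5=2.
Step 35. [r8c2∈{2}] nothing but 2 survives at r8c2, so r8c2=2.
Step 36. [r9c9∈{2}] r9c9's peers cover all but 2, so r9c9=2.
Step 37. [r1c8∈{6}] r1c8's peers cover all but 6, so r1c8=6.
Step 38. [r7c4∈{3}] nothing but 3 survives at r7c4. So r7c4=3.

Answer: 1 7 4 8 2 3 5 6 9 / 3 5 6 1 7 9 8 2 4 / 8 9 2 4 5 6 1 3 7 / 2 6 8 7 9 5 3 4 1 / 4 3 7 2 1 8 9 5 6 / 5 1 9 6 3 4 2 7 8 / 6 4 1 3 8 2 7 9 5 / 7 2 5 9 4 1 6 8 3 / 9 8 3 5 6 7 4 1 2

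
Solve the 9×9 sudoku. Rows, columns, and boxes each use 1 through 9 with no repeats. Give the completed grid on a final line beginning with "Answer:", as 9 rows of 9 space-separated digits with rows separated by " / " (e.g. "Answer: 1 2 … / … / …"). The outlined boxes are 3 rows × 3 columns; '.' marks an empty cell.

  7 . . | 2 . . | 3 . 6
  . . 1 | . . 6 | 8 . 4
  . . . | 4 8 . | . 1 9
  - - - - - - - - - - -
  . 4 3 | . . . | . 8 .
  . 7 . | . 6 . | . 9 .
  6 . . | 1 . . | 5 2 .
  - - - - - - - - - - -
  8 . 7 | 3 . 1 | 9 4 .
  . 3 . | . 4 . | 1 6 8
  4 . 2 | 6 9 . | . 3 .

Step 1. [r6c6∈{3,4,7,8,9}] across row 6, 4 lands solely at r6c6 ⇒ r6c6=4.
Step 2. [r8c6∈{2,5,7}] across row 8, 2 lands solely at r8c6, so r8c6=2.
Step 3. [r7c5∈{5}] r7c5 is down to just 5. So r7c5=5.
Step 4. [r5c1∈{1,2,5}] across row 5, 2 lands solely at r5c1 ⇒ r5c1=2.
Step 5. [r1c8∈{5}] nothing but 5 survives at r1c8. So r1c8=5.
Step 6. [r1c6∈{9}] r1c6's peers cover all but 9 ⇒ r1c6=9.
Step 7. [r9c7∈{7}] r9c7 is down to just 7 ⇒ r9c7=7.
Step 8. [r3c6∈{3,5,7}] 7 has one home in row 3: r3c6. So r3c6=7.
Step 9. [r4c6∈{5}] r4c6 is down to just 5 ⇒ r4c6=5.
Step 10. [r5c6∈{3,8}] in col 6, 3 fits only at r5c6, so r5c6=3.
Step 11. [r5c3∈{5,8}] r5c3 is the only open cell in row 5 admitting 5, so r5c3=5.
Step 12. [r8c1∈{5,9}] row 8 places 5 nowhere but r8c1. So r8c1=5.
Step 13. [r2c2∈{2,5,9}] across row 2, 2 lands solely at r2c2 ⇒ r2c2=2.
Step 14. [r6c2∈{8,9}] col 2 places 9 nowhere but r6c2. So r6c2=9.
Step 15. [r6c5∈{7}] nothing but 7 survives at r6c5, so r6c5=7.
Step 16. [r3c3∈{6}] only 6 remains possible at r3c3. So r3c3=6.
Step 17. [r2c1∈{3,9}] row 2 places 9 nowhere but r2c1, so r2c1=9.
Step 18. [r4c9∈{1,7}] r4c9 is the only open cell in row 4 admitting 7 ⇒ r4c9=7.
Step 19. [r1c2∈{8}] r1c2's peers cover all but 8. So r1c2=8.
Step 20. [r1c3∈{4}] r1c3's peers cover all but 4 ⇒ r1c3=4.
Step 21. [r2c4∈{5}] r2c4 is down to just 5, so r2c4=5.
Step 22. [r7c2∈{6}] nothing but 6 survives at r7c2, so r7c2=6.
Step 23. [r6c3∈{8}] only 8 remains possible at r6c3. So r6c3=8.
Step 24. [r4c7∈{6}] nothing but 6 survives at r4c7, so r4c7=6.
Step 25. [r5c7∈{4}] only 4 remains possible at r5c7 ⇒ r5c7=4.
Step 26. [r2c8∈{7}] nothing but 7 survives at r2c8, so r2c8=7.
Step 27. [r9c2∈{1}] r9c2 has the single candidate 1. So r9c2=1.
Step 28. [r6c9∈{3}] r6c9's peers cover all but 3 ⇒ r6c9=3.
Step 29. [r3c2∈{5}] r3c2 is down to just 5, so r3c2=5.
Step 30. [r5c4∈{8}] r5c4's peers cover all but 8. So r5c4=8.
Step 31. [r4c4∈{9}] nothing but 9 survives at r4c4 ⇒ r4c4=9.
Step 32. [r1c5∈{1}] r1c5 has the single candidate 1, so r1c5=1.
Step 33. [r2c5∈{3}] r2c5 is down to just 3 ⇒ r2c5=3.
Step 34. [r5c9∈{1}] r5c9 is down to just 1 ⇒ r5c9=1.
Step 35. [r9c6∈{8}] r9c6 has the single candidate 8 ⇒ r9c6=8.
Step 36. [r4c5∈{2}] r4c5 has the single candidate 2 ⇒ r4c5=2.
Step 37. [r8c3∈{9}] nothing but 9 survives at r8c3. So r8c3=9.
Step 38. [r3c1∈{3}] nothing but 3 survives at r3c1. So r3c1=3.
Step 39. [r7c9∈{2}] r7c9 is down to just 2. So r7c9=2.
Step 40. [r3c7∈{2}] nothing but 2 survives at r3c7, so r3c7=2.
Step 41. [r4c1∈{1}] r4c1 is down to just 1 ⇒ r4c1=1.
Step 42. [r9c9∈{5}] r9c9 has the single candidate 5 ⇒ r9c9=5.
Step 43. [r8c4∈{7}] r8c4's peers cover all but 7 ⇒ r8c4=7.

Answer: 7 8 4 2 1 9 3 5 6 / 9 2 1 5 3 6 8 7 4 / 3 5 6 4 8 7 2 1 9 / 1 4 3 9 2 5 6 8 7 / 2 7 5 8 6 3 4 9 1 / 6 9 8 1 7 4 5 2 3 / 8 6 7 3 5 1 9 4 2 / 5 3 9 7 4 2 1 6 8 / 4 1 2 6 9 8 7 3 5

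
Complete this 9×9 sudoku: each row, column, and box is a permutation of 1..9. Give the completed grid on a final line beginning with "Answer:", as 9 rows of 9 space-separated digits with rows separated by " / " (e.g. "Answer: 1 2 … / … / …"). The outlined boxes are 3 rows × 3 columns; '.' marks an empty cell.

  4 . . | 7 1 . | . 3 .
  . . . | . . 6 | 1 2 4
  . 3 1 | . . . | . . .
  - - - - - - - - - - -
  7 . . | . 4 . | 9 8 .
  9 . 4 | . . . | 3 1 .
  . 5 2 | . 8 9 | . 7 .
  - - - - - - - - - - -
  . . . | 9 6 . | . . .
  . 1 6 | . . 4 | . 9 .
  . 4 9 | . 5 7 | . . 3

Step 1. [r6c9∈{6}] nothing but 6 survives at r6c9, so r6c9=6.
Step 2. [r3c1∈{2,5,6,8}] col 1 places 6 nowhere but r3c1. So r3c1=6.
Step 3. [r3c8∈{5}] r3c8's peers cover all but 5 ⇒ r3c8=5.
Step 4. [r7c9∈{1,2,5,7,8}] 1 has one home in col 9: r7c9, so r7c9=1.
Step 5. [r4c6∈{1,2,3,5}] 1 has one home in col 6: r4c6 ⇒ r4c6=1.
Step 6. [r7c6∈{2,3,8}] in col 6, 3 fits only at r7c6, so r7c6=3.
Step 7. [r8c5∈{2}] r8c5 is down to just 2, so r8c5=2.
Step 8. [r8c4∈{8}] r8c4 is down to just 8 ⇒ r8c4=8.
Step 9. [r1c2∈{2,8,9}] r1c2 is the only open cell in box 1 admitting 2. So r1c2=2.
Step 10. [r6c4∈{3}] r6c4's peers cover all but 3 ⇒ r6c4=3.
Step 11. [r2c4∈{5}] only 5 remains possible at r2c4 ⇒ r2c4=5.
Step 12. [r2c1∈{8}] r2c1 is down to just 8. So r2c1=8.
Step 13. [r9c7∈{2,6,8}] in row 9, 8 fits only at r9c7, so r9c7=8.
Step 14. [r7c7∈{2,4,5,7}] r7c7 is the only open cell in col 7 admitting 2. So r7c7=2.
Step 15. [r7c3∈{5,7,8}] col 3 places 8 nowhere but r7c3, so r7c3=8.
Step 16. [r4c9∈{2,5}] row 4 places 5 nowhere but r4c9, so r4c9=5.
Step 17. [r4c4∈{2,6}] in row 4, 2 fits only at r4c4. So r4c4=2.
Step 18. [r1c9∈{8,9}] 9 has one home in row 1: r1c9. So r1c9=9.
Step 19. [r3c7∈{7}] r3c7 has the single candidate 7, so r3c7=7.
Step 20. [r2c2∈{7,9}] 9 has one home in col 2: r2c2. So r2c2=9.
Step 21. [r8c1∈{3,5}] across row 8, 3 lands solely at r8c1, so r8c1=3.
Step 22. [r5c2∈{6,8}] 8 has one home in row 5: r5c2 ⇒ r5c2=8.
Step 23. [r3c9∈{8}] r3c9's peers cover all but 8 ⇒ r3c9=8.
Step 24. [r9c8∈{6}] nothing but 6 survives at r9c8, so r9c8=6.
Step 25. [r7c1∈{5}] r7c1's peers cover all but 5 ⇒ r7c1=5.
Step 26. [r2c3∈{7}] r2c3 is down to just 7 ⇒ r2c3=7.
Step 27. [r4c2∈{6}] nothing but 6 survives at r4c2, so r4c2=6.
Step 28. [r1c6∈{8}] r1c6 has the single candidate 8 ⇒ r1c6=8.
Step 29. [r8c7∈{5}] only 5 remains possible at r8c7 ⇒ r8c7=5.
Step 30. [r7c2∈{7}] only 7 remains possible at r7c2 ⇒ r7c2=7.
Step 31. [r6c7∈{4}] only 4 remains possible at r6c7 ⇒ r6c7=4.
Step 32. [r5c9∈{2}] r5c9 is down to just 2. So r5c9=2.
Step 33. [r5c6∈{5}] only 5 remains possible at r5c6 ⇒ r5c6=5.
Step 34. [r3c4∈{4}] r3c4 is down to just 4. So r3c4=4.
Step 35. [r9c1∈{2}] nothing but 2 survives at r9c1, so r9c1=2.
Step 36. [r1c7∈{6}] nothing but 6 survives at r1c7 ⇒ r1c7=6.
Step 37. [r1c3∈{5}] r1c3's peers cover all but 5 ⇒ r1c3=5.
Step 38. [r7c8∈{4}] r7c8 is down to just 4. So r7c8=4.
Step 39. [r5c4∈{6}] only 6 remains possible at r5c4. So r5c4=6.
Step 40. [r8c9∈{7}] r8c9 has the single candidate 7. So r8c9=7.
Step 41. [r6c1∈{1}] only 1 remains possible at r6c1, so r6c1=1.
Step 42. [r3c6∈{2}] r3c6's peers cover all but 2, so r3c6=2.
Step 43. [r5c5∈{7}] only 7 remains possible at r5c5. So r5c5=7.
Step 44. [r4c3∈{3}] only 3 remains possible at r4c3, so r4c3=3.
Step 45. [r2c5∈{3}] r2c5 is down to just 3, so r2c5=3.
Step 46. [r9c4∈{1}] only 1 remains possible at r9c4. So r9c4=1.
Step 47. [r3c5∈{9}] r3c5 has the single candidate 9 ⇒ r3c5=9.

Answer: 4 2 5 7 1 8 6 3 9 / 8 9 7 5 3 6 1 2 4 / 6 3 1 4 9 2 7 5 8 / 7 6 3 2 4 1 9 8 5 / 9 8 4 6 7 5 3 1 2 / 1 5 2 3 8 9 4 7 6 / 5 7 8 9 6 3 2 4 1 / 3 1 6 8 2 4 5 9 7 / 2 4 9 1 5 7 8 6 3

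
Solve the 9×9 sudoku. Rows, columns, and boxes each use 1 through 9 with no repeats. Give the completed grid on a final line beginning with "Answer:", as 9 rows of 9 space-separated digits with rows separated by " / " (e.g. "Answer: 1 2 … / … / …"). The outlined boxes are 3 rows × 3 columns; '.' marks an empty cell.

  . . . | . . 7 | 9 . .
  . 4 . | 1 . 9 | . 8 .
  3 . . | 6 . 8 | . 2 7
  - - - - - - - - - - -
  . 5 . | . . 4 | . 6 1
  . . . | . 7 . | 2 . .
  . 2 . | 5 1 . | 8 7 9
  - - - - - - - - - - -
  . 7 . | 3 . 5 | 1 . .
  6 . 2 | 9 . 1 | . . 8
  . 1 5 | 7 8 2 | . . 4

Step 1. [r4c7∈{3}] r4c7's peers cover all but 3. So r4c7=3.
Step 2. [r9c1∈{9}] r9c1 is down to just 9. So r9c1=9.
Step 3. [r1c8∈{1,3,4,5}] r1c8 is the only open cell in col 8 admitting 1. So r1c8=1.
Step 4. [r5c4∈{8}] r5c4's peers cover all but 8, so r5c4=8.
Step 5. [r6c1∈{4}] r6c1 is down to just 4, so r6c1=4.
Step 6. [r1c2∈{6,8}] r1c2 is the only open cell in col 2 admitting 8 ⇒ r1c2=8.
Step 7. [r5c2∈{3,6,9}] 6 has one home in col 2: r5c2 ⇒ r5c2=6.
Step 8. [r5c3∈{1,3,9}] r5c3 is the only open cell in row 5 admitting 9. So r5c3=9.
Step 9. [r1c4∈{2,4}] across col 4, 4 lands solely at r1c4. So r1c4=4.
Step 10. [r5c9∈{5}] nothing but 5 survives at r5c9 ⇒ r5c9=5.
Step 11. [r3c5∈{5}] only 5 remains possible at r3c5. So r3c5=5.
Step 12. [r2c7∈{5,6}] box 3 places 5 nowhere but r2c7. So r2c7=5.
Step 13. [r7c1∈{8}] r7c1 is down to just 8. So r7c1=8.
Step 14. [r1c3∈{6}] only 6 remains possible at r1c3, so r1c3=6.
Step 15. [r4c1∈{7}] r4c1 has the single candidate 7 ⇒ r4c1=7.
Step 16. [r2c9∈{3,6}] r2c9 is the only open cell in row 2 admitting 6, so r2c9=6.
Step 17. [r2c5∈{2,3}] 3 has one home in row 2: r2c5. So r2c5=3.
Step 18. [r1c5∈{2}] only 2 remains possible at r1c5. So r1c5=2.
Step 19. [r9c8∈{3}] nothing but 3 survives at r9c8, so r9c8=3.
Step 20. [r7c3∈{4}] only 4 remains possible at r7c3 ⇒ r7c3=4.
Step 21. [r6c6∈{3,6}] row 6 places 6 nowhere but r6c6. So r6c6=6.
Step 22. [r8c7∈{7}] r8c7 is down to just 7 ⇒ r8c7=7.
Step 23. [r4c4∈{2}] only 2 remains possible at r4c4 ⇒ r4c4=2.
Step 24. [r8c2∈{3}] r8c2 has the single candidate 3 ⇒ r8c2=3.
Step 25. [r3c3∈{1}] r3c3 has the single candidate 1. So r3c3=1.
Step 26. [r3c7∈{4}] only 4 remains possible at r3c7. So r3c7=4.
Step 27. [r5c1∈{1}] r5c1's peers cover all but 1 ⇒ r5c1=1.
Step 28. [r3c2∈{9}] r3c2 is down to just 9 ⇒ r3c2=9.
Step 29. [r7c5∈{6}] r7c5's peers cover all but 6. So r7c5=6.
Step 30. [r2c1∈{2}] r2c1 has the single candidate 2. So r2c1=2.
Step 31. [r7c9∈{2}] r7c9's peers cover all but 2, so r7c9=2.
Step 32. [r7c8∈{9}] r7c8's peers cover all but 9, so r7c8=9.
Step 33. [r1c9∈{3}] nothing but 3 survives at r1c9. So r1c9=3.
Step 34. [r5c8∈{4}] r5c8's peers cover all but 4 ⇒ r5c8=4.
Step 35. [r4c5∈{9}] r4c5 is down to just 9. So r4c5=9.
Step 36. [r9c7∈{6}] r9c7's peers cover all but 6, so r9c7=6.
Step 37. [r6c3∈{3}] r6c3 is down to just 3 ⇒ r6c3=3.
Step 38. [r4c3∈{8}] r4c3's peers cover all but 8. So r4c3=8.
Step 39. [r8c5∈{4}] nothing but 4 survives at r8c5 ⇒ r8c5=4.
Step 40. [r2c3∈{7}] r2c3 has the single candidate 7, so r2c3=7.
Step 41. [r5c6∈{3}] r5c6's peers cover all but 3 ⇒ r5c6=3.
Step 42. [r1c1∈{5}] r1c1 is down to just 5, so r1c1=5.
Step 43. [r8c8∈{5}] r8c8 is down to just 5. So r8c8=5.

Answer: 5 8 6 4 2 7 9 1 3 / 2 4 7 1 3 9 5 8 6 / 3 9 1 6 5 8 4 2 7 / 7 5 8 2 9 4 3 6 1 / 1 6 9 8 7 3 2 4 5 / 4 2 3 5 1 6 8 7 9 / 8 7 4 3 6 5 1 9 2 / 6 3 2 9 4 1 7 5 8 / 9 1 5 7 8 2 6 3 4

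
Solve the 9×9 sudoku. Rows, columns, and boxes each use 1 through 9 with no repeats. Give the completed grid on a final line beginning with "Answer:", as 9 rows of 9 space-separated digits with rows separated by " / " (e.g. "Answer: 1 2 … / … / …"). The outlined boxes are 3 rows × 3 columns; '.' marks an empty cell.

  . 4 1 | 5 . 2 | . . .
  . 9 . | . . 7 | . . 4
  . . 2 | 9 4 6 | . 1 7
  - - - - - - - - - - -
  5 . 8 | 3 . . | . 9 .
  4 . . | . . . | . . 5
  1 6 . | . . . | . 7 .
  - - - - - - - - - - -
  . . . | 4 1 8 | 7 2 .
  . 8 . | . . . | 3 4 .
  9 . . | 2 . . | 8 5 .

Step 1. [r6c4∈{8}] r6c4 is down to just 8. So r6c4=8.
Step 2. [r1c9∈{3,6,8,9}] 8 has one home in col 9: r1c9, so r1c9=8.
Step 3. [r2c7∈{2,5,6}] across row 2, 2 lands solely at r2c7 ⇒ r2c7=2.
Step 4. [r2c3∈{3,5,6}] row 2 places 5 nowhere but r2c3, so r2c3=5.
Step 5. [r3c2∈{3}] only 3 remains possible at r3c2. So r3c2=3.
Step 6. [r8c9∈{1,6,9}] 1 has one home in row 8: r8c9 ⇒ r8c9=1.
Step 7. [r9c9∈{6}] r9c9 has the single candidate 6 ⇒ r9c9=6.
Step 8. [r6c9∈{2,3}] col 9 places 3 nowhere but r6c9 ⇒ r6c9=3.
Step 9. [r5c3∈{3,7,9}] 3 has one home in row 5: r5c3 ⇒ r5c3=3.
Step 10. [r6c5∈{2,5,9}] in row 6, 2 fits only at r6c5 ⇒ r6c5=2.
Step 11. [r8c5∈{5,6,7,9}] 5 has one home in col 5: r8c5 ⇒ r8c5=5.
Step 12. [r5c5∈{6,7,9}] in col 5, 9 fits only at r5c5. So r5c5=9.
Step 13. [r8c4∈{6,7}] 6 has one home in box 8: r8c4. So r8c4=6.
Step 14. [r9c5∈{3,7}] in box 8, 7 fits only at r9c5 ⇒ r9c5=7.
Step 15. [r5c6∈{1}] nothing but 1 survives at r5c6. So r5c6=1.
Step 16. [r5c7∈{6}] r5c7 has the single candidate 6, so r5c7=6.
Step 17. [r4c2∈{2,7}] in row 4, 7 fits only at r4c2, so r4c2=7.
Step 18. [r6c7∈{4}] r6c7's peers cover all but 4 ⇒ r6c7=4.
Step 19. [r2c5∈{3,8}] across col 5, 8 lands solely at r2c5, so r2c5=8.
Step 20. [r2c1∈{6}] r2c1 has the single candidate 6, so r2c1=6.
Step 21. [r1c8∈{3,6}] 6 has one home in row 1: r1c8 ⇒ r1c8=6.
Step 22. [r1c1∈{7}] r1c1 is down to just 7 ⇒ r1c1=7.
Step 23. [r4c7∈{1}] r4c7 has the single candidate 1. So r4c7=1.
Step 24. [r9c6∈{3}] nothing but 3 survives at r9c6 ⇒ r9c6=3.
Step 25. [r6c6∈{5}] r6c6 is down to just 5. So r6c6=5.
Step 26. [r6c3∈{9}] r6c3's peers cover all but 9. So r6c3=9.
Step 27. [r9c2∈{1}] r9c2 has the single candidate 1, so r9c2=1.
Step 28. [r1c7∈{9}] r1c7 has the single candidate 9, so r1c7=9.
Step 29. [r4c6∈{4}] nothing but 4 survives at r4c6. So r4c6=4.
Step 30. [r7c3∈{6}] r7c3 is down to just 6 ⇒ r7c3=6.
Step 31. [r2c4∈{1}] nothing but 1 survives at r2c4, so r2c4=1.
Step 32. [r5c2∈{2}] r5c2 has the single candidate 2, so r5c2=2.
Step 33. [r3c1∈{8}] r3c1 has the single candidate 8, so r3c1=8.
Step 34. [r4c9∈{2}] only 2 remains possible at r4c9. So r4c9=2.
Step 35. [r2c8∈{3}] nothing but 3 survives at r2c8 ⇒ r2c8=3.
Step 36. [r8c1∈{2}] nothing but 2 survives at r8c1, so r8c1=2.
Step 37. [r8c6∈{9}] r8c6 is down to just 9 ⇒ r8c6=9.
Step 38. [r5c8∈{8}] only 8 remains possible at r5c8, so r5c8=8.
Step 39. [r7c2∈{5}] r7c2's peers cover all but 5 ⇒ r7c2=5.
Step 40. [r4c5∈{6}] r4c5 is down to just 6. So r4c5=6.
Step 41. [r8c3∈{7}] r8c3 has the single candidate 7. So r8c3=7.
Step 42. [r7c1∈{3}] r7c1 is down to just 3, so r7c1=3.
Step 43. [r9c3∈{4}] only 4 remains possible at r9c3, so r9c3=4.
Step 44. [r1c5∈{3}] r1c5 is down to just 3, so r1c5=3.
Step 45. [r5c4∈{7}] only 7 remains possible at r5c4 ⇒ r5c4=7.
Step 46. [r3c7∈{5}] r3c7 has the single candidate 5. So r3c7=5.
Step 47. [r7c9∈{9}] r7c9 has the single candidate 9 ⇒ r7c9=9.

Answer: 7 4 1 5 3 2 9 6 8 / 6 9 5 1 8 7 2 3 4 / 8 3 2 9 4 6 5 1 7 / 5 7 8 3 6 4 1 9 2 / 4 2 3 7 9 1 6 8 5 / 1 6 9 8 2 5 4 7 3 / 3 5 6 4 1 8 7 2 9 / 2 8 7 6 5 9 3 4 1 / 9 1 4 2 7 3 8 5 6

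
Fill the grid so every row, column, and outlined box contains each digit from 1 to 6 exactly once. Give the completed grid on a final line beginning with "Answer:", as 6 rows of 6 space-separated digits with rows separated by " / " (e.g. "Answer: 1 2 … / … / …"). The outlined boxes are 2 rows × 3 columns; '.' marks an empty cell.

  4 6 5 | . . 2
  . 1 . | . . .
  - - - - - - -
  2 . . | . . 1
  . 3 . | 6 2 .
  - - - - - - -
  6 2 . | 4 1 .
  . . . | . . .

Step 1. [r1c5∈{3}] r1c5 has the single candidate 3. So r1c5=3.
Step 2. [r5c6∈{3,5}] r5c6 is the only open cell in row 5 admitting 5 ⇒ r5c6=5.
Step 3. [r6c6∈{3,6}] across col 6, 3 lands solely at r6c6. So r6c6=3.
Step 4. [r4c1∈{1,5}] 5 has one home in row 4: r4c1. So r4c1=5.
Step 5. [r3c2∈{4}] r3c2 is down to just 4, so r3c2=4.
Step 6. [r2c5∈{4,5,6}] 4 has one home in col 5: r2c5. So r2c5=4.
Step 7. [r3c5∈{5}] nothing but 5 survives at r3c5 ⇒ r3c5=5.
Step 8. [r4c3∈{1}] only 1 remains possible at r4c3, so r4c3=1.
Step 9. [r2c1∈{3}] r2c1 is down to just 3 ⇒ r2c1=3.
Step 10. [r2c6∈{6}] nothing but 6 survives at r2c6 ⇒ r2c6=6.
Step 11. [r6c4∈{2}] r6c4 has the single candidate 2, so r6c4=2.
Step 12. [r3c3∈{6}] r3c3's peers cover all but 6, so r3c3=6.
Step 13. [r4c6∈{4}] only 4 remains possible at r4c6, so r4c6=4.
Step 14. [r6c5∈{6}] nothing but 6 survives at r6c5, so r6c5=6.
Step 15. [r6c2∈{5}] nothing but 5 survives at r6c2. So r6c2=5.
Step 16. [r1c4∈{1}] nothing but 1 survives at r1c4. So r1c4=1.
Step 17. [r2c3∈{2}] r2c3's peers cover all but 2 ⇒ r2c3=2.
Step 18. [r6c1∈{1}] r6c1 has the single candidate 1, so r6c1=1.
Step 19. [r2c4∈{5}] only 5 remains possible at r2c4, so r2c4=5.
Step 20. [r6c3∈{4}] r6c3 is down to just 4. So r6c3=4.
Step 21. [r3c4∈{3}] only 3 remains possible at r3c4 ⇒ r3c4=3.
Step 22. [r5c3∈{3}] r5c3 is down to just 3, so r5c3=3.

Answer: 4 6 5 1 3 2 / 3 1 2 5 4 6 / 2 4 6 3 5 1 / 5 3 1 6 2 4 / 6 2 3 4 1 5 / 1 5 4 2 6 3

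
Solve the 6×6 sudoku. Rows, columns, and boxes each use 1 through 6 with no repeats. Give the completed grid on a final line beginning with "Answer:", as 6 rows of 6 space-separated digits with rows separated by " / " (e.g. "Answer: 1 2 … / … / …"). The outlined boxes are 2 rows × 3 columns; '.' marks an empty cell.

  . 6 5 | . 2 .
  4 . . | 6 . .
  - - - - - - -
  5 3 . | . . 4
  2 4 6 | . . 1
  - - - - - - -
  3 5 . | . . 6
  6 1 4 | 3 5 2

Step 1. [r2c3∈{1,2,3}] across col 3, 3 lands solely at r2c3, so r2c3=3.
Step 2. [r2c5∈{1}] nothing but 1 survives at r2c5 ⇒ r2c5=1.
Step 3. [r5c4∈{1,4}] 1 has one home in row 5: r5c4. So r5c4=1.
Step 4. [r1c4∈{4}] r1c4 has the single candidate 4 ⇒ r1c4=4.
Step 5. [r5c5∈{4}] nothing but 4 survives at r5c5. So r5c5=4.
Step 6. [r1c1∈{1}] r1c1's peers cover all but 1, so r1c1=1.
Step 7. [r5c3∈{2}] r5c3 is down to just 2, so r5c3=2.
Step 8. [r3c5∈{6}] r3c5 has the single candidate 6, so r3c5=6.
Step 9. [r2c2∈{2}] only 2 remains possible at r2c2, so r2c2=2.
Step 10. [r2c6∈{5}] nothing but 5 survives at r2c6, so r2c6=5.
Step 11. [r3c4∈{2}] only 2 remains possible at r3c4, so r3c4=2.
Step 12. [r4c4∈{5}] nothing but 5 survives at r4c4, so r4c4=5.
Step 13. [r3c3∈{1}] r3c3 is down to just 1. So r3c3=1.
Step 14. [r1c6∈{3}] nothing but 3 survives at r1c6. So r1c6=3.
Step 15. [r4c5∈{3}] r4c5 has the single candidate 3. So r4c5=3.

Answer: 1 6 5 4 2 3 / 4 2 3 6 1 5 / 5 3 1 2 6 4 / 2 4 6 5 3 1 / 3 5 2 1 4 6 / 6 1 4 3 5 2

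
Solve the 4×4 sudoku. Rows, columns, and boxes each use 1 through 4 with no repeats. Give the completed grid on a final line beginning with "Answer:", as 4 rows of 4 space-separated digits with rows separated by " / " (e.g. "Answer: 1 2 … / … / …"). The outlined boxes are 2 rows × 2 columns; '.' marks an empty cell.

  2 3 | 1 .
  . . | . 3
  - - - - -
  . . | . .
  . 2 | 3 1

Step 1. [r4c1∈{4}] only 4 remains possible at r4c1. So r4c1=4.
Step 2. [r2c1∈{1}] r2c1 is down to just 1 ⇒ r2c1=1.
Step 3. [r2c3∈{2,4}] row 2 places 2 nowhere but r2c3. So r2c3=2.
Step 4. [r3c3∈{4}] r3c3 is down to just 4. So r3c3=4.
Step 5. [r1c4∈{4}] r1c4 is down to just 4, so r1c4=4.
Step 6. [r2c2∈{4}] r2c2 has the single candidate 4, so r2c2=4.
Step 7. [r3c2∈{1}] nothing but 1 survives at r3c2, so r3c2=1.
Step 8. [r3c4∈{2}] nothing but 2 survives at r3c4 ⇒ r3c4=2.
Step 9. [r3c1∈{3}] only 3 remains possible at r3c1, so r3c1=3.

Answer: 2 3 1 4 / 1 4 2 3 / 3 1 4 2 / 4 2 3 1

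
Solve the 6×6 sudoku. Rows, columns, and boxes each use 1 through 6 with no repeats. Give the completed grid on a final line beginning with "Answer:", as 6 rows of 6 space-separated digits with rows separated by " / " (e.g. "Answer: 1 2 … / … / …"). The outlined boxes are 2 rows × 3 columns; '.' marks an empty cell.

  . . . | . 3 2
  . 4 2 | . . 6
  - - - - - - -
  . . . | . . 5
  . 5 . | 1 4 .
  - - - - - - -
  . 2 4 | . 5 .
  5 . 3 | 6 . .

Step 1. [r6c2∈{1}] nothing but 1 survives at r6c2. So r6c2=1.
Step 2. [r4c3∈{6}] r4c3's peers cover all but 6. So r4c3=6.
Step 3. [r3c2∈{3}] r3c2 has the single candidate 3. So r3c2=3.
Step 4. [r1c3∈{1,5}] col 3 places 5 nowhere but r1c3, so r1c3=5.
Step 5. [r1c1∈{1,6}] across row 1, 1 lands solely at r1c1 ⇒ r1c1=1.
Step 6. [r3c4∈{2}] only 2 remains possible at r3c4, so r3c4=2.
Step 7. [r5c6∈{1,3}] 1 has one home in row 5: r5c6. So r5c6=1.
Step 8. [r3c1∈{4}] nothing but 4 survives at r3c1 ⇒ r3c1=4.
Step 9. [r6c6∈{4}] only 4 remains possible at r6c6, so r6c6=4.
Step 10. [r2c4∈{5}] r2c4's peers cover all but 5 ⇒ r2c4=5.
Step 11. [r2c5∈{1}] r2c5 is down to just 1 ⇒ r2c5=1.
Step 12. [r1c4∈{4}] r1c4 has the single candidate 4. So r1c4=4.
Step 13. [r2c1∈{3}] r2c1 has the single candidate 3, so r2c1=3.
Step 14. [r4c6∈{3}] only 3 remains possible at r4c6 ⇒ r4c6=3.
Step 15. [r3c5∈{6}] r3c5 has the single candidate 6. So r3c5=6.
Step 16. [r4c1∈{2}] nothing but 2 survives at r4c1. So r4c1=2.
Step 17. [r1c2∈{6}] nothing but 6 survives at r1c2, so r1c2=6.
Step 18. [r5c1∈{6}] only 6 remains possible at r5c1 ⇒ r5c1=6.
Step 19. [r6c5∈{2}] r6c5 is down to just 2 ⇒ r6c5=2.
Step 20. [r5c4∈{3}] r5c4 has the single candidate 3 ⇒ r5c4=3.
Step 21. [r3c3∈{1}] r3c3 is down to just 1 ⇒ r3c3=1.

Answer: 1 6 5 4 3 2 / 3 4 2 5 1 6 / 4 3 1 2 6 5 / 2 5 6 1 4 3 / 6 2 4 3 5 1 / 5 1 3 6 2 4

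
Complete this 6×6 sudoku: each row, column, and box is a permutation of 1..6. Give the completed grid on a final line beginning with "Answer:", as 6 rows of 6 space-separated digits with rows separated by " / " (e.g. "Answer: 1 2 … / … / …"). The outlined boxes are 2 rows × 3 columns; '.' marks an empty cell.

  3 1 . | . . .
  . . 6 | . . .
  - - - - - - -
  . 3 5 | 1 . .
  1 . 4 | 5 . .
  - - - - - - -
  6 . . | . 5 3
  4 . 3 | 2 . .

Step 1. [r2c2∈{2,4,5}] across col 2, 4 lands solely at r2c2. So r2c2=4.
Step 2. [r3c1∈{2}] r3c1 has the single candidate 2, so r3c1=2.
Step 3. [r1c6∈{2,4,5,6}] across row 1, 5 lands solely at r1c6 ⇒ r1c6=5.
Step 4. [r4c5∈{2,3,6}] across row 4, 3 lands solely at r4c5 ⇒ r4c5=3.
Step 5. [r1c3∈{2}] nothing but 2 survives at r1c3. So r1c3=2.
Step 6. [r2c5∈{1,2}] in col 5, 2 fits only at r2c5 ⇒ r2c5=2.
Step 7. [r1c4∈{4,6}] across col 4, 6 lands solely at r1c4. So r1c4=6.
Step 8. [r3c6∈{4,6}] 4 has one home in col 6: r3c6. So r3c6=4.
Step 9. [r6c5∈{1,6}] col 5 places 1 nowhere but r6c5, so r6c5=1.
Step 10. [r4c6∈{2,6}] row 4 places 2 nowhere but r4c6. So r4c6=2.
Step 11. [r6c2∈{5}] r6c2 is down to just 5 ⇒ r6c2=5.
Step 12. [r1c5∈{4}] r1c5's peers cover all but 4 ⇒ r1c5=4.
Step 13. [r5c4∈{4}] r5c4 has the single candidate 4, so r5c4=4.
Step 14. [r2c6∈{1}] r2c6's peers cover all but 1, so r2c6=1.
Step 15. [r3c5∈{6}] nothing but 6 survives at r3c5. So r3c5=6.
Step 16. [r2c4∈{3}] nothing but 3 survives at r2c4. So r2c4=3.
Step 17. [r5c2∈{2}] r5c2 has the single candidate 2 ⇒ r5c2=2.
Step 18. [r4c2∈{6}] nothing but 6 survives at r4c2. So r4c2=6.
Step 19. [r6c6∈{6}] only 6 remains possible at r6c6, so r6c6=6.
Step 20. [r5c3∈{1}] r5c3's peers cover all but 1. So r5c3=1.
Step 21. [r2c1∈{5}] r2c1 is down to just 5. So r2c1=5.

Answer: 3 1 2 6 4 5 / 5 4 6 3 2 1 / 2 3 5 1 6 4 / 1 6 4 5 3 2 / 6 2 1 4 5 3 / 4 5 3 2 1 6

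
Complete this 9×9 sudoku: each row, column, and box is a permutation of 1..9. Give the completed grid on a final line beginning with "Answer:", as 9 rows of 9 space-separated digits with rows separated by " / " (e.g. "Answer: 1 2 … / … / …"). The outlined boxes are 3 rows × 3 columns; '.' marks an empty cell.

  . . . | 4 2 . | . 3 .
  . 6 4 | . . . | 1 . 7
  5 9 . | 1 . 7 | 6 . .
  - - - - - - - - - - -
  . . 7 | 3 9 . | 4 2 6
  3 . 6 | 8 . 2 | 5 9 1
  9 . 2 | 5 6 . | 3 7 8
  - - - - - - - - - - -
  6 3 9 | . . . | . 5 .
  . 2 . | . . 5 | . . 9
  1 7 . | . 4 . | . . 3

Step 1. [r2c8∈{8}] r2c8 has the single candidate 8. So r2c8=8.
Step 2. [r8c3∈{8}] r8c3 is down to just 8, so r8c3=8.
Step 3. [r8c5∈{1,3,7}] 3 has one home in row 8: r8c5. So r8c5=3.
Step 4. [r9c8∈{6}] r9c8 has the single candidate 6, so r9c8=6.
Step 5. [r4c6∈{1}] r4c6 is down to just 1 ⇒ r4c6=1.
Step 6. [r7c6∈{8}] nothing but 8 survives at r7c6, so r7c6=8.
Step 7. [r2c4∈{9}] r2c4 is down to just 9, so r2c4=9.
Step 8. [r7c9∈{2,4}] 4 has one home in row 7: r7c9. So r7c9=4.
Step 9. [r8c7∈{7}] r8c7's peers cover all but 7 ⇒ r8c7=7.
Step 10. [r4c1∈{8}] r4c1's peers cover all but 8 ⇒ r4c1=8.
Step 11. [r6c2∈{1,4}] 1 has one home in row 6: r6c2 ⇒ r6c2=1.
Step 12. [r9c4∈{2}] r9c4 has the single candidate 2, so r9c4=2.
Step 13. [r7c4∈{7}] only 7 remains possible at r7c4, so r7c4=7.
Step 14. [r3c8∈{4}] r3c8 is down to just 4 ⇒ r3c8=4.
Step 15. [r4c2∈{5}] r4c2 has the single candidate 5 ⇒ r4c2=5.
Step 16. [r7c7∈{2}] r7c7 is down to just 2 ⇒ r7c7=2.
Step 17. [r2c6∈{3}] r2c6's peers cover all but 3 ⇒ r2c6=3.
Step 18. [r3c3∈{3}] r3c3 has the single candidate 3 ⇒ r3c3=3.
Step 19. [r2c1∈{2}] only 2 remains possible at r2c1. So r2c1=2.
Step 20. [r6c6∈{4}] r6c6 is down to just 4 ⇒ r6c6=4.
Step 21. [r5c2∈{4}] r5c2 is down to just 4 ⇒ r5c2=4.
Step 22. [r1c7∈{9}] r1c7 has the single candidate 9 ⇒ r1c7=9.
Step 23. [r1c6∈{6}] nothing but 6 survives at r1c6 ⇒ r1c6=6.
Step 24. [r3c5∈{8}] r3c5 has the single candidate 8, so r3c5=8.
Step 25. [r1c1∈{7}] r1c1 has the single candidate 7. So r1c1=7.
Step 26. [r8c4∈{6}] r8c4's peers cover all but 6. So r8c4=6.
Step 27. [r7c5∈{1}] r7c5 is down to just 1 ⇒ r7c5=1.
Step 28. [r8c8∈{1}] r8c8 has the single candidate 1, so r8c8=1.
Step 29. [r9c6∈{9}] nothing but 9 survives at r9c6, so r9c6=9.
Step 30. [r5c5∈{7}] r5c5 has the single candidate 7, so r5c5=7.
Step 31. [r9c3∈{5}] r9c3 has the single candidate 5, so r9c3=5.
Step 32. [r8c1∈{4}] r8c1 has the single candidate 4, so r8c1=4.
Step 33. [r3c9∈{2}] r3c9 is down to just 2, so r3c9=2.
Step 34. [r2c5∈{5}] r2c5 is down to just 5 ⇒ r2c5=5.
Step 35. [r9c7∈{8}] r9c7 has the single candidate 8 ⇒ r9c7=8.
Step 36. [r1c3∈{1}] r1c3 has the single candidate 1. So r1c3=1.
Step 37. [r1c9∈{5}] r1c9's peers cover all but 5 ⇒ r1c9=5.
Step 38. [r1c2∈{8}] only 8 remains possible at r1c2 ⇒ r1c2=8.

Answer: 7 8 1 4 2 6 9 3 5 / 2 6 4 9 5 3 1 8 7 / 5 9 3 1 8 7 6 4 2 / 8 5 7 3 9 1 4 2 6 / 3 4 6 8 7 2 5 9 1 / 9 1 2 5 6 4 3 7 8 / 6 3 9 7 1 8 2 5 4 / 4 2 8 6 3 5 7 1 9 / 1 7 5 2 4 9 8 6 3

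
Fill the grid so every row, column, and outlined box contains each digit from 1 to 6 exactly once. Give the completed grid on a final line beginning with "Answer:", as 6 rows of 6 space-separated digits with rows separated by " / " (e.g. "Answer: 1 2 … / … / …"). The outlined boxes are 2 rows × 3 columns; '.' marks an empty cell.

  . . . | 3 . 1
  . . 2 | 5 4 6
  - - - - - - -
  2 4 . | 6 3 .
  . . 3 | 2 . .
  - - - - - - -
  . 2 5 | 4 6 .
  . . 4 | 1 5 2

Step 1. [r5c1∈{1,3}] r5c1 is the only open cell in row 5 admitting 1, so r5c1=1.
Step 2. [r1c3∈{6}] r1c3's peers cover all but 6. So r1c3=6.
Step 3. [r2c1∈{3}] nothing but 3 survives at r2c1, so r2c1=3.
Step 4. [r1c2∈{5}] nothing but 5 survives at r1c2, so r1c2=5.
Step 5. [r6c1∈{6}] r6c1's peers cover all but 6 ⇒ r6c1=6.
Step 6. [r3c3∈{1}] r3c3's peers cover all but 1 ⇒ r3c3=1.
Step 7. [r4c1∈{5}] nothing but 5 survives at r4c1. So r4c1=5.
Step 8. [r3c6∈{5}] nothing but 5 survives at r3c6, so r3c6=5.
Step 9. [r4c5∈{1}] only 1 remains possible at r4c5, so r4c5=1.
Step 10. [r4c2∈{6}] r4c2 has the single candidate 6. So r4c2=6.
Step 11. [r5c6∈{3}] only 3 remains possible at r5c6 ⇒ r5c6=3.
Step 12. [r1c5∈{2}] nothing but 2 survives at r1c5 ⇒ r1c5=2.
Step 13. [r1c1∈{4}] only 4 remains possible at r1c1, so r1c1=4.
Step 14. [r4c6∈{4}] r4c6's peers cover all but 4, so r4c6=4.
Step 15. [r6c2∈{3}] r6c2 is down to just 3 ⇒ r6c2=3.
Step 16. [r2c2∈{1}] r2c2 is down to just 1. So r2c2=1.

Answer: 4 5 6 3 2 1 / 3 1 2 5 4 6 / 2 4 1 6 3 5 / 5 6 3 2 1 4 / 1 2 5 4 6 3 / 6 3 4 1 5 2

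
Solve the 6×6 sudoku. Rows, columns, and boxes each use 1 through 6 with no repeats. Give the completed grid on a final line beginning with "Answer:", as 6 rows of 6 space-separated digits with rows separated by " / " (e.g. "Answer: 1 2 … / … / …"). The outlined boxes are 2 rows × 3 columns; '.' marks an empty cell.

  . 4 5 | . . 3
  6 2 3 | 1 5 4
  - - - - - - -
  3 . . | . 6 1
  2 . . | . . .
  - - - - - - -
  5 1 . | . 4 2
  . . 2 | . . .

Step 1. [r6c6∈{5,6}] col 6 places 6 nowhere but r6c6 ⇒ r6c6=6.
Step 2. [r4c6∈{5}] r4c6 is down to just 5, so r4c6=5.
Step 3. [r5c4∈{3}] r5c4's peers cover all but 3, so r5c4=3.
Step 4. [r4c3∈{1,4,6}] r4c3 is the only open cell in row 4 admitting 1. So r4c3=1.
Step 5. [r3c4∈{2,4}] in row 3, 2 fits only at r3c4 ⇒ r3c4=2.
Step 6. [r6c5∈{1}] only 1 remains possible at r6c5 ⇒ r6c5=1.
Step 7. [r4c2∈{6}] nothing but 6 survives at r4c2 ⇒ r4c2=6.
Step 8. [r6c2∈{3}] r6c2 is down to just 3, so r6c2=3.
Step 9. [r1c5∈{2}] r1c5 is down to just 2. So r1c5=2.
Step 10. [r1c1∈{1}] only 1 remains possible at r1c1, so r1c1=1.
Step 11. [r3c3∈{4}] nothing but 4 survives at r3c3. So r3c3=4.
Step 12. [r4c5∈{3}] nothing but 3 survives at r4c5 ⇒ r4c5=3.
Step 13. [r4c4∈{4}] r4c4 has the single candidate 4. So r4c4=4.
Step 14. [r3c2∈{5}] r3c2 has the single candidate 5 ⇒ r3c2=5.
Step 15. [r1c4∈{6}] only 6 remains possible at r1c4. So r1c4=6.
Step 16. [r5c3∈{6}] r5c3's peers cover all but 6. So r5c3=6.
Step 17. [r6c4∈{5}] r6c4's peers cover all but 5, so r6c4=5.
Step 18. [r6c1∈{4}] r6c1 has the single candidate 4. So r6c1=4.

Answer: 1 4 5 6 2 3 / 6 2 3 1 5 4 / 3 5 4 2 6 1 / 2 6 1 4 3 5 / 5 1 6 3 4 2 / 4 3 2 5 1 6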